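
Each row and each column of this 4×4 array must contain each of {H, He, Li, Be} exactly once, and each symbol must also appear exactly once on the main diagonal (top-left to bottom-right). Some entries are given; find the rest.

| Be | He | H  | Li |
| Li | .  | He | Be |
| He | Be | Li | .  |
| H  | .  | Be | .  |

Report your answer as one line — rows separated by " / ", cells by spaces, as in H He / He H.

Be He H Li / Li H He Be / He Be Li H / H Li Be He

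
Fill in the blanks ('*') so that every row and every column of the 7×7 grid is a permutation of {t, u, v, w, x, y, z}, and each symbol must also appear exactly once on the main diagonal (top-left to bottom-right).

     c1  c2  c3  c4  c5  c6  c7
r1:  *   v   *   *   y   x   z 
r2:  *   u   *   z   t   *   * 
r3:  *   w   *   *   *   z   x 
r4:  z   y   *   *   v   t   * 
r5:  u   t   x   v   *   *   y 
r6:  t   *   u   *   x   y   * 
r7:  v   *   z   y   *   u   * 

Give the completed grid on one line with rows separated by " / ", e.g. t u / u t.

w v t u y x z / x u y z t v w / y w v t u z x / z y w x v t u / u t x v z w y / t z u w x y v / v x z y w u t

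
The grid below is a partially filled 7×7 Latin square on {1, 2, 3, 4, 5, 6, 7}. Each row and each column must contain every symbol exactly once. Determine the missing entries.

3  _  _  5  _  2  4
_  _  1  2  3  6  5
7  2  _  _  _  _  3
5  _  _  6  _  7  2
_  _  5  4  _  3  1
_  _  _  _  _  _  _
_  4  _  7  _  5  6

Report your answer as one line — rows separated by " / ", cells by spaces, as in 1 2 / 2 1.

3 1 7 5 6 2 4 / 4 7 1 2 3 6 5 / 7 2 6 1 5 4 3 / 5 3 4 6 1 7 2 / 2 6 5 4 7 3 1 / 6 5 2 3 4 1 7 / 1 4 3 7 2 5 6

row 2 has {1,2,3,5,6}; column 1 has {3,5,7} — only 4 is left for (r2,c1).
row 2 has {1,2,3,4,5,6}; column 2 has {2,4} — only 7 is left for (r2,c2).
row 3 has {2,3,7}; column 4 has {2,4,5,6,7} — only 1 is left for (r3,c4).
row 3 has {1,2,3,7}; column 6 has {2,3,5,6,7} — only 4 is left for (r3,c6).
row 5 has {1,3,4,5}; column 2 has {2,4,7} — only 6 is left for (r5,c2).
row 6 is empty so far; column 4 has {1,2,4,5,6,7} — only 3 is left for (r6,c4).
row 6 has {3}; column 6 has {2,3,4,5,6,7} — only 1 is left for (r6,c6).
row 6 has {1,3}; column 7 has {1,2,3,4,5,6} — only 7 is left for (r6,c7).
row 1 has {2,3,4,5}; column 2 has {2,4,6,7} — only 1 is left for (r1,c2).
row 3 has {1,2,3,4,7}; column 3 has {1,5} — only 6 is left for (r3,c3).
row 3 has {1,2,3,4,6,7}; column 5 has {3} — only 5 is left for (r3,c5).
row 4 has {2,5,6,7}; column 2 has {1,2,4,6,7} — only 3 is left for (r4,c2).
row 4 has {2,3,5,6,7}; column 3 has {1,5,6} — only 4 is left for (r4,c3).
row 4 has {2,3,4,5,6,7}; column 5 has {3,5} — only 1 is left for (r4,c5).
row 5 has {1,3,4,5,6}; column 1 has {3,4,5,7} — only 2 is left for (r5,c1).
row 5 has {1,2,3,4,5,6}; column 5 has {1,3,5} — only 7 is left for (r5,c5).
row 6 has {1,3,7}; column 1 has {2,3,4,5,7} — only 6 is left for (r6,c1).
row 6 has {1,3,6,7}; column 2 has {1,2,3,4,6,7} — only 5 is left for (r6,c2).
row 6 has {1,3,5,6,7}; column 3 has {1,4,5,6} — only 2 is left for (r6,c3).
row 6 has {1,2,3,5,6,7}; column 5 has {1,3,5,7} — only 4 is left for (r6,c5).
row 7 has {4,5,6,7}; column 1 has {2,3,4,5,6,7} — only 1 is left for (r7,c1).
row 7 has {1,4,5,6,7}; column 3 has {1,2,4,5,6} — only 3 is left for (r7,c3).
row 7 has {1,3,4,5,6,7}; column 5 has {1,3,4,5,7} — only 2 is left for (r7,c5).
row 1 has {1,2,3,4,5}; column 3 has {1,2,3,4,5,6} — only 7 is left for (r1,c3).
row 1 has {1,2,3,4,5,7}; column 5 has {1,2,3,4,5,7} — only 6 is left for (r1,c5).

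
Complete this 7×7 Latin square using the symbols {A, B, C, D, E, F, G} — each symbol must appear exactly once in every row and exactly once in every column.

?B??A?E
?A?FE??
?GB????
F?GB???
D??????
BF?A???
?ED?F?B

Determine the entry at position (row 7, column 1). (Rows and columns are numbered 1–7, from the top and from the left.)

(r2,c3) = C
(r5,c2) = C
(r6,c3) = E
(r1,c3) = F
(r2,c1) = G
(r2,c7) = D
(r4,c2) = D
(r4,c5) = C
(r4,c7) = A
(r5,c3) = A
(r1,c1) = C
(r2,c6) = B
(r3,c5) = D
(r4,c6) = E
(r6,c5) = G
(r6,c7) = C
(r7,c1) = A

A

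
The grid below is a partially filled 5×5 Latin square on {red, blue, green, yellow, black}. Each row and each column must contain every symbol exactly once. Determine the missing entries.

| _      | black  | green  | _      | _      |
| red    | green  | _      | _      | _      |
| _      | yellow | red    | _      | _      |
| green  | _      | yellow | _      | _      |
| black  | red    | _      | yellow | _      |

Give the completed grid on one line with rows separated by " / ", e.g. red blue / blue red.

yellow black green red blue / red green black blue yellow / blue yellow red green black / green blue yellow black red / black red blue yellow green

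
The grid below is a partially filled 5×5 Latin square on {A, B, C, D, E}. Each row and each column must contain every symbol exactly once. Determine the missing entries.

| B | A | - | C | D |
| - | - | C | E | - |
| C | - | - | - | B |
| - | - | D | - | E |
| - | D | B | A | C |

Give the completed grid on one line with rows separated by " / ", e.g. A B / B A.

B A E C D / D B C E A / C E A D B / A C D B E / E D B A C

(r1,c3) = E
(r2,c2) = B
(r2,c5) = A
(r3,c2) = E
(r3,c3) = A
(r3,c4) = D
(r4,c1) = A
(r4,c2) = C
(r4,c4) = B
(r5,c1) = E
(r2,c1) = D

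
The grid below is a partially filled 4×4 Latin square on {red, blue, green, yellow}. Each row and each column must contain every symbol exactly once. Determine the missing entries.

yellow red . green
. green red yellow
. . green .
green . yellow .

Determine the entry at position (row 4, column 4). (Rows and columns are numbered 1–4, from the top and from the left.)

(r1,c3) = blue
(r2,c1) = blue
(r3,c1) = red
(r3,c4) = blue
(r4,c2) = blue
(r4,c4) = red

red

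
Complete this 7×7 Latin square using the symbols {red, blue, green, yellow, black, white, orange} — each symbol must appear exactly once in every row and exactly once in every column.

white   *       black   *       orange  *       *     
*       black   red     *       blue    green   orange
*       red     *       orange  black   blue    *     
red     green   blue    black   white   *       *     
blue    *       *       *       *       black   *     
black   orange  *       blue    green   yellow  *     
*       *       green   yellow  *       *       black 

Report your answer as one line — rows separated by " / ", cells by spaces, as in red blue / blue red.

white yellow black green orange red blue / yellow black red white blue green orange / green red yellow orange black blue white / red green blue black white orange yellow / blue white orange red yellow black green / black orange white blue green yellow red / orange blue green yellow red white black

row 1 has {black,white,orange}; column 6 has {blue,green,yellow,black} — only red is left for (r1,c6).
row 2 has {red,blue,green,black,orange}; column 1 has {red,blue,black,white} — only yellow is left for (r2,c1).
row 2 has {red,blue,green,yellow,black,orange}; column 4 has {blue,yellow,black,orange} — only white is left for (r2,c4).
row 3 has {red,blue,black,orange}; column 1 has {red,blue,yellow,black,white} — only green is left for (r3,c1).
row 4 has {red,blue,green,black,white}; column 6 has {red,blue,green,yellow,black} — only orange is left for (r4,c6).
row 4 has {red,blue,green,black,white,orange}; column 7 has {black,orange} — only yellow is left for (r4,c7).
row 6 has {blue,green,yellow,black,orange}; column 3 has {red,blue,green,black} — only white is left for (r6,c3).
row 6 has {blue,green,yellow,black,white,orange}; column 7 has {yellow,black,orange} — only red is left for (r6,c7).
row 7 has {green,yellow,black}; column 1 has {red,blue,green,yellow,black,white} — only orange is left for (r7,c1).
row 7 has {green,yellow,black,orange}; column 5 has {blue,green,black,white,orange} — only red is left for (r7,c5).
row 7 has {red,green,yellow,black,orange}; column 6 has {red,blue,green,yellow,black,orange} — only white is left for (r7,c6).
row 1 has {red,black,white,orange}; column 4 has {blue,yellow,black,white,orange} — only green is left for (r1,c4).
row 1 has {red,green,black,white,orange}; column 7 has {red,yellow,black,orange} — only blue is left for (r1,c7).
row 3 has {red,blue,green,black,orange}; column 3 has {red,blue,green,black,white} — only yellow is left for (r3,c3).
row 3 has {red,blue,green,yellow,black,orange}; column 7 has {red,blue,yellow,black,orange} — only white is left for (r3,c7).
row 5 has {blue,black}; column 3 has {red,blue,green,yellow,black,white} — only orange is left for (r5,c3).
row 5 has {blue,black,orange}; column 4 has {blue,green,yellow,black,white,orange} — only red is left for (r5,c4).
row 5 has {red,blue,black,orange}; column 5 has {red,blue,green,black,white,orange} — only yellow is left for (r5,c5).
row 5 has {red,blue,yellow,black,orange}; column 7 has {red,blue,yellow,black,white,orange} — only green is left for (r5,c7).
row 7 has {red,green,yellow,black,white,orange}; column 2 has {red,green,black,orange} — only blue is left for (r7,c2).
row 1 has {red,blue,green,black,white,orange}; column 2 has {red,blue,green,black,orange} — only yellow is left for (r1,c2).
row 5 has {red,blue,green,yellow,black,orange}; column 2 has {red,blue,green,yellow,black,orange} — only white is left for (r5,c2).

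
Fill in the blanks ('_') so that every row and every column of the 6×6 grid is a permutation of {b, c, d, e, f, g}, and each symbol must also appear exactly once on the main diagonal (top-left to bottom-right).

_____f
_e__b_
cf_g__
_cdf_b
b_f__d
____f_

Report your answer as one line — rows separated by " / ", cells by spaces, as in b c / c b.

d b e c g f / f e g d b c / c f b g d e / g c d f e b / b g f e c d / e d c b f g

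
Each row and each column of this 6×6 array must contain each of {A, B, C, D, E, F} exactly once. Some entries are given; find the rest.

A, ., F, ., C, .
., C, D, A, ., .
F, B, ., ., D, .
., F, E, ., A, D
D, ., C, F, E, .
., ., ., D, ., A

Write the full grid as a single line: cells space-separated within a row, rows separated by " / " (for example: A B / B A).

A D F B C E / E C D A B F / F B A E D C / B F E C A D / D A C F E B / C E B D F A

(r3,c3) = A
(r5,c2) = A
(r5,c6) = B
(r6,c2) = E
(r6,c3) = B
(r6,c5) = F
(r1,c2) = D
(r1,c6) = E
(r2,c5) = B
(r2,c6) = F
(r3,c6) = C
(r6,c1) = C
(r1,c4) = B
(r2,c1) = E
(r3,c4) = E
(r4,c1) = B
(r4,c4) = C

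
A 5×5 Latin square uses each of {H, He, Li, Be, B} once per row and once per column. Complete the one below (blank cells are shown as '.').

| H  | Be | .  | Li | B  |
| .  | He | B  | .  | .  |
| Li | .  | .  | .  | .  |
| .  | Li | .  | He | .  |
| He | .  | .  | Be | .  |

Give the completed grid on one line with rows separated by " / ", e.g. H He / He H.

row 1 has {H,Li,Be,B}; column 3 has {B} — only He is left for (r1,c3).
row 2 has {He,B}; column 1 has {H,He,Li} — only Be is left for (r2,c1).
row 2 has {He,Be,B}; column 4 has {He,Li,Be} — only H is left for (r2,c4).
row 2 has {H,He,Be,B}; column 5 has {B} — only Li is left for (r2,c5).
row 3 has {Li}; column 4 has {H,He,Li,Be} — only B is left for (r3,c4).
row 4 has {He,Li}; column 1 has {H,He,Li,Be} — only B is left for (r4,c1).
row 5 has {He,Be}; column 5 has {Li,B} — only H is left for (r5,c5).
row 3 has {Li,B}; column 2 has {He,Li,Be} — only H is left for (r3,c2).
row 3 has {H,Li,B}; column 3 has {He,B} — only Be is left for (r3,c3).
row 3 has {H,Li,Be,B}; column 5 has {H,Li,B} — only He is left for (r3,c5).
row 4 has {He,Li,B}; column 3 has {He,Be,B} — only H is left for (r4,c3).
row 4 has {H,He,Li,B}; column 5 has {H,He,Li,B} — only Be is left for (r4,c5).
row 5 has {H,He,Be}; column 2 has {H,He,Li,Be} — only B is left for (r5,c2).
row 5 has {H,He,Be,B}; column 3 has {H,He,Be,B} — only Li is left for (r5,c3).

H Be He Li B / Be He B H Li / Li H Be B He / B Li H He Be / He B Li Be H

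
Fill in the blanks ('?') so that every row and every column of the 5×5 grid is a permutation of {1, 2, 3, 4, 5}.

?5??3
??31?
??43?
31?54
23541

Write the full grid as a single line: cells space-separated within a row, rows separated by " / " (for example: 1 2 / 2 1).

4 5 1 2 3 / 5 4 3 1 2 / 1 2 4 3 5 / 3 1 2 5 4 / 2 3 5 4 1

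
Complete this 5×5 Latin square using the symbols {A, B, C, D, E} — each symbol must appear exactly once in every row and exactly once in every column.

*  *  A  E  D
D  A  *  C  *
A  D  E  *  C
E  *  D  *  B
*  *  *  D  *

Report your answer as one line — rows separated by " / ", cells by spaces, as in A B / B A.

C B A E D / D A B C E / A D E B C / E C D A B / B E C D A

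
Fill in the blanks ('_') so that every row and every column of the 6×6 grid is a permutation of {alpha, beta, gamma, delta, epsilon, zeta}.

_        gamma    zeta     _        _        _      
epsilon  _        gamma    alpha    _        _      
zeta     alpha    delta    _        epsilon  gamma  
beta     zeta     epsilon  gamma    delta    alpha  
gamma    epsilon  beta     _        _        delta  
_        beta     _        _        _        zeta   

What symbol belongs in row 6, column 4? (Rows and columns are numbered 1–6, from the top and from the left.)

epsilon

(r2,c2) = delta
(r2,c6) = beta
(r3,c4) = beta
(r5,c4) = zeta
(r5,c5) = alpha
(r6,c3) = alpha
(r6,c5) = gamma
(r1,c5) = beta
(r1,c6) = epsilon
(r2,c5) = zeta
(r6,c1) = delta
(r6,c4) = epsilon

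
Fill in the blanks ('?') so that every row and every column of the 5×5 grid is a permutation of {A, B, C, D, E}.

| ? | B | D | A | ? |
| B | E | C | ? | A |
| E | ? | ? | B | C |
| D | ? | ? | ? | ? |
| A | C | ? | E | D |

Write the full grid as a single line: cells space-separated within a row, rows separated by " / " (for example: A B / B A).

C B D A E / B E C D A / E D A B C / D A E C B / A C B E D

(r1,c1) = C
(r1,c5) = E
(r2,c4) = D
(r3,c3) = A
(r4,c2) = A
(r4,c4) = C
(r4,c5) = B
(r5,c3) = B
(r3,c2) = D
(r4,c3) = E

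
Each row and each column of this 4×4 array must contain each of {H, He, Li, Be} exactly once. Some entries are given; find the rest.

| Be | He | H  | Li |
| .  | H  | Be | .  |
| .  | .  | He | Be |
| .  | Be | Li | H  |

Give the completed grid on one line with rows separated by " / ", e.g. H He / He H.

Be He H Li / Li H Be He / H Li He Be / He Be Li H

(r2,c4) = He
(r3,c2) = Li
(r4,c1) = He
(r2,c1) = Li
(r3,c1) = H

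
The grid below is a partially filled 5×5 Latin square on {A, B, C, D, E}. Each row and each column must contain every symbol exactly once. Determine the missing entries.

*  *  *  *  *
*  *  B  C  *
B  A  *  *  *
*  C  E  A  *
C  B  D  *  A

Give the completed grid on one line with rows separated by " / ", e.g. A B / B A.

(r3,c3): row 3 has {A,B}; column 3 has {B,D,E}, so it must be C.
(r4,c1): row 4 has {A,C,E}; column 1 has {B,C}, so it must be D.
(r4,c5): row 4 has {A,C,D,E}; column 5 has {A}, so it must be B.
(r5,c4): row 5 has {A,B,C,D}; column 4 has {A,C}, so it must be E.
(r1,c3): row 1 is empty so far; column 3 has {B,C,D,E}, so it must be A.
(r3,c4): row 3 has {A,B,C}; column 4 has {A,C,E}, so it must be D.
(r3,c5): row 3 has {A,B,C,D}; column 5 has {A,B}, so it must be E.
(r1,c1): row 1 has {A}; column 1 has {B,C,D}, so it must be E.
(r1,c2): row 1 has {A,E}; column 2 has {A,B,C}, so it must be D.
(r1,c4): row 1 has {A,D,E}; column 4 has {A,C,D,E}, so it must be B.
(r1,c5): row 1 has {A,B,D,E}; column 5 has {A,B,E}, so it must be C.
(r2,c1): row 2 has {B,C}; column 1 has {B,C,D,E}, so it must be A.
(r2,c2): row 2 has {A,B,C}; column 2 has {A,B,C,D}, so it must be E.
(r2,c5): row 2 has {A,B,C,E}; column 5 has {A,B,C,E}, so it must be D.

E D A B C / A E B C D / B A C D E / D C E A B / C B D E A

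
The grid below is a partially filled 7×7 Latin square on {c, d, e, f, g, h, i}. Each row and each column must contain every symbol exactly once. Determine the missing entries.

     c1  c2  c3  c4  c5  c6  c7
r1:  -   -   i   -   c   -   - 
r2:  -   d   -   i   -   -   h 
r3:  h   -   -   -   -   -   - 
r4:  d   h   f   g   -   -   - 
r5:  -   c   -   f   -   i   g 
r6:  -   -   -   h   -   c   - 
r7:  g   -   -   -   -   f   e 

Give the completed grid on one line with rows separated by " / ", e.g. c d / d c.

f g i e c h d / c d e i f g h / h f g c e d i / d h f g i e c / e c h f d i g / i e d h g c f / g i c d h f e

At row 4, column 6: row 4 has {d,f,g,h}; column 6 has {c,f,i}; that leaves e.
At row 5, column 1: row 5 has {c,f,g,i}; column 1 has {d,g,h}; that leaves e.
At row 7, column 2: row 7 has {e,f,g}; column 2 has {c,d,h}; that leaves i.
At row 1, column 1: row 1 has {c,i}; column 1 has {d,e,g,h}; that leaves f.
At row 1, column 7: row 1 has {c,f,i}; column 7 has {e,g,h}; that leaves d.
At row 2, column 1: row 2 has {d,h,i}; column 1 has {d,e,f,g,h}; that leaves c.
At row 2, column 6: row 2 has {c,d,h,i}; column 6 has {c,e,f,i}; that leaves g.
At row 3, column 6: row 3 has {h}; column 6 has {c,e,f,g,i}; that leaves d.
At row 4, column 5: row 4 has {d,e,f,g,h}; column 5 has {c}; that leaves i.
At row 4, column 7: row 4 has {d,e,f,g,h,i}; column 7 has {d,e,g,h}; that leaves c.
At row 6, column 1: row 6 has {c,h}; column 1 has {c,d,e,f,g,h}; that leaves i.
At row 6, column 7: row 6 has {c,h,i}; column 7 has {c,d,e,g,h}; that leaves f.
At row 1, column 4: row 1 has {c,d,f,i}; column 4 has {f,g,h,i}; that leaves e.
At row 1, column 6: row 1 has {c,d,e,f,i}; column 6 has {c,d,e,f,g,i}; that leaves h.
At row 2, column 3: row 2 has {c,d,g,h,i}; column 3 has {f,i}; that leaves e.
At row 2, column 5: row 2 has {c,d,e,g,h,i}; column 5 has {c,i}; that leaves f.
At row 3, column 4: row 3 has {d,h}; column 4 has {e,f,g,h,i}; that leaves c.
At row 3, column 7: row 3 has {c,d,h}; column 7 has {c,d,e,f,g,h}; that leaves i.
At row 7, column 4: row 7 has {e,f,g,i}; column 4 has {c,e,f,g,h,i}; that leaves d.
At row 7, column 5: row 7 has {d,e,f,g,i}; column 5 has {c,f,i}; that leaves h.
At row 1, column 2: row 1 has {c,d,e,f,h,i}; column 2 has {c,d,h,i}; that leaves g.
At row 3, column 3: row 3 has {c,d,h,i}; column 3 has {e,f,i}; that leaves g.
At row 3, column 5: row 3 has {c,d,g,h,i}; column 5 has {c,f,h,i}; that leaves e.
At row 5, column 5: row 5 has {c,e,f,g,i}; column 5 has {c,e,f,h,i}; that leaves d.
At row 6, column 2: row 6 has {c,f,h,i}; column 2 has {c,d,g,h,i}; that leaves e.
At row 6, column 3: row 6 has {c,e,f,h,i}; column 3 has {e,f,g,i}; that leaves d.
At row 6, column 5: row 6 has {c,d,e,f,h,i}; column 5 has {c,d,e,f,h,i}; that leaves g.
At row 7, column 3: row 7 has {d,e,f,g,h,i}; column 3 has {d,e,f,g,i}; that leaves c.
At row 3, column 2: row 3 has {c,d,e,g,h,i}; column 2 has {c,d,e,g,h,i}; that leaves f.
At row 5, column 3: row 5 has {c,d,e,f,g,i}; column 3 has {c,d,e,f,g,i}; that leaves h.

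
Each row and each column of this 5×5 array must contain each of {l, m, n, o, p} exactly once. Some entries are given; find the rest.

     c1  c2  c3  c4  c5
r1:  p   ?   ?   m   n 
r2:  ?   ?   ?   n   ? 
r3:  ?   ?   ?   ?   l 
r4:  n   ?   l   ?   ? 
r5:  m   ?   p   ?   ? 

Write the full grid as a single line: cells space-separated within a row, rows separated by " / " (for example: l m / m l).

p l o m n / l o m n p / o m n p l / n p l o m / m n p l o

At row 1, column 3: row 1 has {m,n,p}; column 3 has {l,p}; that leaves o.
At row 2, column 3: row 2 has {n}; column 3 has {l,o,p}; that leaves m.
At row 3, column 1: row 3 has {l}; column 1 has {m,n,p}; that leaves o.
At row 3, column 3: row 3 has {l,o}; column 3 has {l,m,o,p}; that leaves n.
At row 3, column 4: row 3 has {l,n,o}; column 4 has {m,n}; that leaves p.
At row 4, column 4: row 4 has {l,n}; column 4 has {m,n,p}; that leaves o.
At row 5, column 4: row 5 has {m,p}; column 4 has {m,n,o,p}; that leaves l.
At row 5, column 5: row 5 has {l,m,p}; column 5 has {l,n}; that leaves o.
At row 1, column 2: row 1 has {m,n,o,p}; column 2 is empty so far; that leaves l.
At row 2, column 1: row 2 has {m,n}; column 1 has {m,n,o,p}; that leaves l.
At row 2, column 5: row 2 has {l,m,n}; column 5 has {l,n,o}; that leaves p.
At row 3, column 2: row 3 has {l,n,o,p}; column 2 has {l}; that leaves m.
At row 4, column 2: row 4 has {l,n,o}; column 2 has {l,m}; that leaves p.
At row 4, column 5: row 4 has {l,n,o,p}; column 5 has {l,n,o,p}; that leaves m.
At row 5, column 2: row 5 has {l,m,o,p}; column 2 has {l,m,p}; that leaves n.
At row 2, column 2: row 2 has {l,m,n,p}; column 2 has {l,m,n,p}; that leaves o.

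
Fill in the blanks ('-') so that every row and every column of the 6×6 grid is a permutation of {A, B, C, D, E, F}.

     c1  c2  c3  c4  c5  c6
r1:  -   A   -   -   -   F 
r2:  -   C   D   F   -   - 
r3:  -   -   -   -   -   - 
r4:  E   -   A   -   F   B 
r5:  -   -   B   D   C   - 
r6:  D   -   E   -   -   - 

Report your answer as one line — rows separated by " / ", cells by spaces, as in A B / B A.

row 1 has {A,F}; column 3 has {A,B,D,E} — only C is left for (r1,c3).
row 3 is empty so far; column 3 has {A,B,C,D,E} — only F is left for (r3,c3).
row 4 has {A,B,E,F}; column 2 has {A,C} — only D is left for (r4,c2).
row 4 has {A,B,D,E,F}; column 4 has {D,F} — only C is left for (r4,c4).
row 1 has {A,C,F}; column 1 has {D,E} — only B is left for (r1,c1).
row 1 has {A,B,C,F}; column 4 has {C,D,F} — only E is left for (r1,c4).
row 1 has {A,B,C,E,F}; column 5 has {C,F} — only D is left for (r1,c5).
row 2 has {C,D,F}; column 1 has {B,D,E} — only A is left for (r2,c1).
row 2 has {A,C,D,F}; column 6 has {B,F} — only E is left for (r2,c6).
row 3 has {F}; column 1 has {A,B,D,E} — only C is left for (r3,c1).
row 5 has {B,C,D}; column 1 has {A,B,C,D,E} — only F is left for (r5,c1).
row 5 has {B,C,D,F}; column 2 has {A,C,D} — only E is left for (r5,c2).
row 5 has {B,C,D,E,F}; column 6 has {B,E,F} — only A is left for (r5,c6).
row 6 has {D,E}; column 6 has {A,B,E,F} — only C is left for (r6,c6).
row 2 has {A,C,D,E,F}; column 5 has {C,D,F} — only B is left for (r2,c5).
row 3 has {C,F}; column 2 has {A,C,D,E} — only B is left for (r3,c2).
row 3 has {B,C,F}; column 4 has {C,D,E,F} — only A is left for (r3,c4).
row 3 has {A,B,C,F}; column 5 has {B,C,D,F} — only E is left for (r3,c5).
row 3 has {A,B,C,E,F}; column 6 has {A,B,C,E,F} — only D is left for (r3,c6).
row 6 has {C,D,E}; column 2 has {A,B,C,D,E} — only F is left for (r6,c2).
row 6 has {C,D,E,F}; column 4 has {A,C,D,E,F} — only B is left for (r6,c4).
row 6 has {B,C,D,E,F}; column 5 has {B,C,D,E,F} — only A is left for (r6,c5).

B A C E D F / A C D F B E / C B F A E D / E D A C F B / F E B D C A / D F E B A C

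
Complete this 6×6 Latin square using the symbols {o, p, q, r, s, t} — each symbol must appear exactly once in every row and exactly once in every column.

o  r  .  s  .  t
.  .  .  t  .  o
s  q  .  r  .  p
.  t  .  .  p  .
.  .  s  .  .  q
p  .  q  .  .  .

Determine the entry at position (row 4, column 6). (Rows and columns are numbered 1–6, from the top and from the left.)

s

At row 1, column 3: row 1 has {o,r,s,t}; column 3 has {q,s}; that leaves p.
At row 1, column 5: row 1 has {o,p,r,s,t}; column 5 has {p}; that leaves q.
At row 2, column 3: row 2 has {o,t}; column 3 has {p,q,s}; that leaves r.
At row 2, column 5: row 2 has {o,r,t}; column 5 has {p,q}; that leaves s.
At row 4, column 3: row 4 has {p,t}; column 3 has {p,q,r,s}; that leaves o.
At row 4, column 4: row 4 has {o,p,t}; column 4 has {r,s,t}; that leaves q.
At row 6, column 4: row 6 has {p,q}; column 4 has {q,r,s,t}; that leaves o.
At row 2, column 1: row 2 has {o,r,s,t}; column 1 has {o,p,s}; that leaves q.
At row 2, column 2: row 2 has {o,q,r,s,t}; column 2 has {q,r,t}; that leaves p.
At row 3, column 3: row 3 has {p,q,r,s}; column 3 has {o,p,q,r,s}; that leaves t.
At row 3, column 5: row 3 has {p,q,r,s,t}; column 5 has {p,q,s}; that leaves o.
At row 4, column 1: row 4 has {o,p,q,t}; column 1 has {o,p,q,s}; that leaves r.
At row 4, column 6: row 4 has {o,p,q,r,t}; column 6 has {o,p,q,t}; that leaves s.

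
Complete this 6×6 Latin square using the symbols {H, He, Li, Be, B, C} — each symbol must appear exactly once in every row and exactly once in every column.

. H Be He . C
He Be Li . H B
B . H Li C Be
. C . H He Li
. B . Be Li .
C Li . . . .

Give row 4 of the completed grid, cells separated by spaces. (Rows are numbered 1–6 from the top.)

Be C B H He Li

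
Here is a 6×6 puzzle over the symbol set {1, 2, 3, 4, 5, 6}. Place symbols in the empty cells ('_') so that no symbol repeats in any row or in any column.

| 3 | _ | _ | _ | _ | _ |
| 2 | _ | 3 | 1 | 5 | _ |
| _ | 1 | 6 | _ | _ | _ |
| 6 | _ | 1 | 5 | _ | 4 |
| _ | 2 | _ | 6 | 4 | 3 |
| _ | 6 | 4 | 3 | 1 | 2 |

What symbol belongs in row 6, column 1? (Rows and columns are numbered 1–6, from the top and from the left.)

(r2,c2) = 4
(r2,c6) = 6
(r3,c6) = 5
(r4,c2) = 3
(r4,c5) = 2
(r5,c3) = 5
(r6,c1) = 5

5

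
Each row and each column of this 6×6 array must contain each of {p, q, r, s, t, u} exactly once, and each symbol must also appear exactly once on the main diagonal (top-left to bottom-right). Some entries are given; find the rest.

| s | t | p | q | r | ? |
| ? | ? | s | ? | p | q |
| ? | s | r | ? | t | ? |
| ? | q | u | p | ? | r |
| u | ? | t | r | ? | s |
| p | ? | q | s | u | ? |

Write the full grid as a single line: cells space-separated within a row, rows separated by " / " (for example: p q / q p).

Cell (r1,c6): row 1 has {p,q,r,s,t}; column 6 has {q,r,s} → u.
Cell (r2,c2): row 2 has {p,q,s}; column 2 has {q,s,t}; the diagonal has {p,r,s} → u.
Cell (r2,c4): row 2 has {p,q,s,u}; column 4 has {p,q,r,s} → t.
Cell (r3,c1): row 3 has {r,s,t}; column 1 has {p,s,u} → q.
Cell (r3,c4): row 3 has {q,r,s,t}; column 4 has {p,q,r,s,t} → u.
Cell (r3,c6): row 3 has {q,r,s,t,u}; column 6 has {q,r,s,u} → p.
Cell (r4,c1): row 4 has {p,q,r,u}; column 1 has {p,q,s,u} → t.
Cell (r4,c5): row 4 has {p,q,r,t,u}; column 5 has {p,r,t,u} → s.
Cell (r5,c2): row 5 has {r,s,t,u}; column 2 has {q,s,t,u} → p.
Cell (r5,c5): row 5 has {p,r,s,t,u}; column 5 has {p,r,s,t,u}; the diagonal has {p,r,s,u} → q.
Cell (r6,c2): row 6 has {p,q,s,u}; column 2 has {p,q,s,t,u} → r.
Cell (r6,c6): row 6 has {p,q,r,s,u}; column 6 has {p,q,r,s,u}; the diagonal has {p,q,r,s,u} → t.
Cell (r2,c1): row 2 has {p,q,s,t,u}; column 1 has {p,q,s,t,u} → r.

s t p q r u / r u s t p q / q s r u t p / t q u p s r / u p t r q s / p r q s u t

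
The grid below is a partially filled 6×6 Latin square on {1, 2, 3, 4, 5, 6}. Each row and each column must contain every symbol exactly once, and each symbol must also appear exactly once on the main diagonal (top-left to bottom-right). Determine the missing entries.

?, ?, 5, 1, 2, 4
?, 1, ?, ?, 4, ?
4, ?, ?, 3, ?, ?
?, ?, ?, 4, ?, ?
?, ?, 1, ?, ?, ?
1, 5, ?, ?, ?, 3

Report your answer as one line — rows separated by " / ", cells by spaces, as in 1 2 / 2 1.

6 3 5 1 2 4 / 2 1 3 5 4 6 / 4 6 2 3 1 5 / 5 2 6 4 3 1 / 3 4 1 6 5 2 / 1 5 4 2 6 3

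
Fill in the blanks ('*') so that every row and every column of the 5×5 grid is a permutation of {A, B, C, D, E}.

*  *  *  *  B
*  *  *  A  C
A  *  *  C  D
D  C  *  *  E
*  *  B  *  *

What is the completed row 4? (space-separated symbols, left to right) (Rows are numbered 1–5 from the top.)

D C A B E

(r3,c3) = E
(r4,c3) = A
(r4,c4) = B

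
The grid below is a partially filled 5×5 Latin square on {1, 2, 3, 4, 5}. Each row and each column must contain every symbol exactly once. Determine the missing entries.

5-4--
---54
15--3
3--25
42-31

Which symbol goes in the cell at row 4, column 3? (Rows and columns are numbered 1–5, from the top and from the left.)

(r1,c4) = 1
(r1,c5) = 2
(r2,c1) = 2
(r3,c3) = 2
(r3,c4) = 4
(r4,c3) = 1

1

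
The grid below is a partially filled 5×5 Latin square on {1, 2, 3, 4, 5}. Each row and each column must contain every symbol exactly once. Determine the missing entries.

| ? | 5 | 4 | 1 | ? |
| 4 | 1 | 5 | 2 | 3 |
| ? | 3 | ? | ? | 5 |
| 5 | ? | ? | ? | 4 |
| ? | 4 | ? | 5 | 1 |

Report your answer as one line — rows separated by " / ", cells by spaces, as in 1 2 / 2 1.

(r1,c5) = 2
(r3,c4) = 4
(r4,c2) = 2
(r4,c4) = 3
(r1,c1) = 3
(r4,c3) = 1
(r5,c1) = 2
(r5,c3) = 3
(r3,c1) = 1
(r3,c3) = 2

3 5 4 1 2 / 4 1 5 2 3 / 1 3 2 4 5 / 5 2 1 3 4 / 2 4 3 5 1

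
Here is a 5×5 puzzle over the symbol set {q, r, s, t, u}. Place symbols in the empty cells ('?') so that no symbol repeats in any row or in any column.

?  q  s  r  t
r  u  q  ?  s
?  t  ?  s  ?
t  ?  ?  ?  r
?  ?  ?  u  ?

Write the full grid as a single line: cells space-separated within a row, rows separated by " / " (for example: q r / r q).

u q s r t / r u q t s / q t r s u / t s u q r / s r t u q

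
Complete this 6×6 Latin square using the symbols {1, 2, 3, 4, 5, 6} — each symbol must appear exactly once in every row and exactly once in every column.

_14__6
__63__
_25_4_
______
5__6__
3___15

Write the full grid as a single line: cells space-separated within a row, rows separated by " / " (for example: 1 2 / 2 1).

(r1,c1) = 2
(r1,c4) = 5
(r1,c5) = 3
(r3,c4) = 1
(r3,c6) = 3
(r5,c5) = 2
(r6,c3) = 2
(r6,c4) = 4
(r2,c5) = 5
(r3,c1) = 6
(r4,c4) = 2
(r4,c5) = 6
(r6,c2) = 6
(r2,c2) = 4
(r5,c2) = 3
(r5,c3) = 1
(r5,c6) = 4
(r2,c1) = 1
(r2,c6) = 2
(r4,c1) = 4
(r4,c2) = 5
(r4,c3) = 3
(r4,c6) = 1

2 1 4 5 3 6 / 1 4 6 3 5 2 / 6 2 5 1 4 3 / 4 5 3 2 6 1 / 5 3 1 6 2 4 / 3 6 2 4 1 5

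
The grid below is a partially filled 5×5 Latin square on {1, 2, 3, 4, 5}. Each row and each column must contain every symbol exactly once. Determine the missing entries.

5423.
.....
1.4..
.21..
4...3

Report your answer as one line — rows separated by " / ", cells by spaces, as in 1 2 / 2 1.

row 1 has {2,3,4,5}; column 5 has {3} — only 1 is left for (r1,c5).
row 4 has {1,2}; column 1 has {1,4,5} — only 3 is left for (r4,c1).
row 5 has {3,4}; column 3 has {1,2,4} — only 5 is left for (r5,c3).
row 2 is empty so far; column 1 has {1,3,4,5} — only 2 is left for (r2,c1).
row 2 has {2}; column 3 has {1,2,4,5} — only 3 is left for (r2,c3).
row 5 has {3,4,5}; column 2 has {2,4} — only 1 is left for (r5,c2).
row 5 has {1,3,4,5}; column 4 has {3} — only 2 is left for (r5,c4).
row 2 has {2,3}; column 2 has {1,2,4} — only 5 is left for (r2,c2).
row 2 has {2,3,5}; column 5 has {1,3} — only 4 is left for (r2,c5).
row 3 has {1,4}; column 2 has {1,2,4,5} — only 3 is left for (r3,c2).
row 3 has {1,3,4}; column 4 has {2,3} — only 5 is left for (r3,c4).
row 3 has {1,3,4,5}; column 5 has {1,3,4} — only 2 is left for (r3,c5).
row 4 has {1,2,3}; column 4 has {2,3,5} — only 4 is left for (r4,c4).
row 4 has {1,2,3,4}; column 5 has {1,2,3,4} — only 5 is left for (r4,c5).
row 2 has {2,3,4,5}; column 4 has {2,3,4,5} — only 1 is left for (r2,c4).

5 4 2 3 1 / 2 5 3 1 4 / 1 3 4 5 2 / 3 2 1 4 5 / 4 1 5 2 3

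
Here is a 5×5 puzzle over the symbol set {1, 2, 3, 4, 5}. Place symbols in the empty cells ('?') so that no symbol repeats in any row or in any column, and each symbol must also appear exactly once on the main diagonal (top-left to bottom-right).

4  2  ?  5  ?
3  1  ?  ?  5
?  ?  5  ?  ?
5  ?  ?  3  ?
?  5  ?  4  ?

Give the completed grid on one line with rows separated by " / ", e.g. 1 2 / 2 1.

4 2 1 5 3 / 3 1 4 2 5 / 2 3 5 1 4 / 5 4 2 3 1 / 1 5 3 4 2

(r2,c4) = 2
(r3,c4) = 1
(r4,c2) = 4
(r5,c5) = 2
(r2,c3) = 4
(r3,c1) = 2
(r3,c2) = 3
(r3,c5) = 4
(r4,c5) = 1
(r5,c1) = 1
(r5,c3) = 3
(r1,c3) = 1
(r1,c5) = 3
(r4,c3) = 2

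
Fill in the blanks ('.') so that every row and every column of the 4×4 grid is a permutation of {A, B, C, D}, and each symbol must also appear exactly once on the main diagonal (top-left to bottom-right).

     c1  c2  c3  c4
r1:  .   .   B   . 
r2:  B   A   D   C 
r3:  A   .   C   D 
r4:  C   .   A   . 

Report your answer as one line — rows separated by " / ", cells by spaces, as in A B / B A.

(r1,c1) = D
(r1,c2) = C
(r1,c4) = A
(r3,c2) = B
(r4,c2) = D
(r4,c4) = B

D C B A / B A D C / A B C D / C D A B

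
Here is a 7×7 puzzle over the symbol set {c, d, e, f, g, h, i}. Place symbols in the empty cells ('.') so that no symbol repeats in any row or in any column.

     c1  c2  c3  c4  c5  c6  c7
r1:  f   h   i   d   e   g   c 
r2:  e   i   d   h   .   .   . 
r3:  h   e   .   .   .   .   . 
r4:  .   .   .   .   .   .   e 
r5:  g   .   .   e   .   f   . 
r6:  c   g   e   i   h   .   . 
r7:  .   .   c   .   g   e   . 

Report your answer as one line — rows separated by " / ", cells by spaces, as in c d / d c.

f h i d e g c / e i d h f c g / h e f g c i d / d f g c i h e / g c h e d f i / c g e i h d f / i d c f g e h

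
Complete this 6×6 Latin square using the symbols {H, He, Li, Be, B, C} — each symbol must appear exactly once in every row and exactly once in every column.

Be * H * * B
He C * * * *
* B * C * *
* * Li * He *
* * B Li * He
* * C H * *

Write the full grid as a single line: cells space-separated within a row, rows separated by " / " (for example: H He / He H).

Be Li H He C B / He C Be B Li H / H B He C Be Li / B H Li Be He C / C Be B Li H He / Li He C H B Be

(r1,c4) = He
(r2,c3) = Be
(r2,c4) = B
(r3,c3) = He
(r4,c4) = Be
(r1,c2) = Li
(r1,c5) = C
(r4,c2) = H
(r4,c6) = C
(r5,c2) = Be
(r5,c5) = H
(r6,c2) = He
(r2,c5) = Li
(r2,c6) = H
(r3,c5) = Be
(r3,c6) = Li
(r4,c1) = B
(r5,c1) = C
(r6,c1) = Li
(r6,c5) = B
(r6,c6) = Be
(r3,c1) = H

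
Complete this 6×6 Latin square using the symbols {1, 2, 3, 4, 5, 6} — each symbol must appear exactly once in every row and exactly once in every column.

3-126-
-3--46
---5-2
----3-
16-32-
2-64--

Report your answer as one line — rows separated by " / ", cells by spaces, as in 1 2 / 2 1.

3 5 1 2 6 4 / 5 3 2 1 4 6 / 6 4 3 5 1 2 / 4 2 5 6 3 1 / 1 6 4 3 2 5 / 2 1 6 4 5 3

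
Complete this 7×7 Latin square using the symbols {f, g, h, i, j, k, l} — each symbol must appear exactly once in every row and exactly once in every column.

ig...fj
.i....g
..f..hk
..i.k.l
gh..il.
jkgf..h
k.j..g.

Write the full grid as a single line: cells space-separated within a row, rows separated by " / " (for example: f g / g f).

i g l k h f j / f i h l j k g / l j f i g h k / h f i g k j l / g h k j i l f / j k g f l i h / k l j h f g i

At row 3, column 1: row 3 has {f,h,k}; column 1 has {g,i,j,k}; that leaves l.
At row 3, column 2: row 3 has {f,h,k,l}; column 2 has {g,h,i,k}; that leaves j.
At row 3, column 5: row 3 has {f,h,j,k,l}; column 5 has {i,k}; that leaves g.
At row 4, column 2: row 4 has {i,k,l}; column 2 has {g,h,i,j,k}; that leaves f.
At row 4, column 6: row 4 has {f,i,k,l}; column 6 has {f,g,h,l}; that leaves j.
At row 5, column 3: row 5 has {g,h,i,l}; column 3 has {f,g,i,j}; that leaves k.
At row 5, column 4: row 5 has {g,h,i,k,l}; column 4 has {f}; that leaves j.
At row 5, column 7: row 5 has {g,h,i,j,k,l}; column 7 has {g,h,j,k,l}; that leaves f.
At row 6, column 5: row 6 has {f,g,h,j,k}; column 5 has {g,i,k}; that leaves l.
At row 6, column 6: row 6 has {f,g,h,j,k,l}; column 6 has {f,g,h,j,l}; that leaves i.
At row 7, column 2: row 7 has {g,j,k}; column 2 has {f,g,h,i,j,k}; that leaves l.
At row 7, column 7: row 7 has {g,j,k,l}; column 7 has {f,g,h,j,k,l}; that leaves i.
At row 1, column 5: row 1 has {f,g,i,j}; column 5 has {g,i,k,l}; that leaves h.
At row 2, column 6: row 2 has {g,i}; column 6 has {f,g,h,i,j,l}; that leaves k.
At row 3, column 4: row 3 has {f,g,h,j,k,l}; column 4 has {f,j}; that leaves i.
At row 4, column 1: row 4 has {f,i,j,k,l}; column 1 has {g,i,j,k,l}; that leaves h.
At row 4, column 4: row 4 has {f,h,i,j,k,l}; column 4 has {f,i,j}; that leaves g.
At row 7, column 4: row 7 has {g,i,j,k,l}; column 4 has {f,g,i,j}; that leaves h.
At row 7, column 5: row 7 has {g,h,i,j,k,l}; column 5 has {g,h,i,k,l}; that leaves f.
At row 1, column 3: row 1 has {f,g,h,i,j}; column 3 has {f,g,i,j,k}; that leaves l.
At row 1, column 4: row 1 has {f,g,h,i,j,l}; column 4 has {f,g,h,i,j}; that leaves k.
At row 2, column 1: row 2 has {g,i,k}; column 1 has {g,h,i,j,k,l}; that leaves f.
At row 2, column 3: row 2 has {f,g,i,k}; column 3 has {f,g,i,j,k,l}; that leaves h.
At row 2, column 4: row 2 has {f,g,h,i,k}; column 4 has {f,g,h,i,j,k}; that leaves l.
At row 2, column 5: row 2 has {f,g,h,i,k,l}; column 5 has {f,g,h,i,k,l}; that leaves j.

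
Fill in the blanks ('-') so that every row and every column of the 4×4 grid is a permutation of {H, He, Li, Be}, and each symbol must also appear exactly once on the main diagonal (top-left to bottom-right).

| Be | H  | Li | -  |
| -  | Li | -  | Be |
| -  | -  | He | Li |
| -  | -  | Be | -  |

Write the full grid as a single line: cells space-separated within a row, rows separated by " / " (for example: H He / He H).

Cell (r1,c4): row 1 has {H,Li,Be}; column 4 has {Li,Be} → He.
Cell (r2,c3): row 2 has {Li,Be}; column 3 has {He,Li,Be} → H.
Cell (r3,c1): row 3 has {He,Li}; column 1 has {Be} → H.
Cell (r3,c2): row 3 has {H,He,Li}; column 2 has {H,Li} → Be.
Cell (r4,c2): row 4 has {Be}; column 2 has {H,Li,Be} → He.
Cell (r4,c4): row 4 has {He,Be}; column 4 has {He,Li,Be}; the diagonal has {He,Li,Be} → H.
Cell (r2,c1): row 2 has {H,Li,Be}; column 1 has {H,Be} → He.
Cell (r4,c1): row 4 has {H,He,Be}; column 1 has {H,He,Be} → Li.

Be H Li He / He Li H Be / H Be He Li / Li He Be H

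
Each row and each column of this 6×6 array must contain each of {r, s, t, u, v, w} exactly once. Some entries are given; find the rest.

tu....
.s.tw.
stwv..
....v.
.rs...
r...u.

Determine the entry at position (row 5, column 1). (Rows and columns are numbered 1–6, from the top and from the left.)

w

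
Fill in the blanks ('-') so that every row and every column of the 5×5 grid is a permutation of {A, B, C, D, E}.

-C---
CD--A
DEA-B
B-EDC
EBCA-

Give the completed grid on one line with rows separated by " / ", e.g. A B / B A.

A C D B E / C D B E A / D E A C B / B A E D C / E B C A D

(r1,c1) = A
(r2,c3) = B
(r2,c4) = E
(r3,c4) = C
(r4,c2) = A
(r5,c5) = D
(r1,c3) = D
(r1,c4) = B
(r1,c5) = E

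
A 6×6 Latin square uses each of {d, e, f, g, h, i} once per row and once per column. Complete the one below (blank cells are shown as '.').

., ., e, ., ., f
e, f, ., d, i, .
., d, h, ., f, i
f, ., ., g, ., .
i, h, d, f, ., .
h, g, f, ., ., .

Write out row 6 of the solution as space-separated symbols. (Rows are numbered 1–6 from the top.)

h g f i d e

(r1,c2) = i
(r1,c4) = h
(r2,c3) = g
(r2,c6) = h
(r3,c1) = g
(r3,c4) = e
(r4,c2) = e
(r4,c3) = i
(r4,c6) = d
(r6,c4) = i
(r6,c6) = e
(r1,c1) = d
(r1,c5) = g
(r4,c5) = h
(r5,c5) = e
(r5,c6) = g
(r6,c5) = d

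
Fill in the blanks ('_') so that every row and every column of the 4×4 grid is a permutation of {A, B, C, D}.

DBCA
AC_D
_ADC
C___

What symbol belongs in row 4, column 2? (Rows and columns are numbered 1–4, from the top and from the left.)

row 2 has {A,C,D}; column 3 has {C,D} — only B is left for (r2,c3).
row 3 has {A,C,D}; column 1 has {A,C,D} — only B is left for (r3,c1).
row 4 has {C}; column 2 has {A,B,C} — only D is left for (r4,c2).

D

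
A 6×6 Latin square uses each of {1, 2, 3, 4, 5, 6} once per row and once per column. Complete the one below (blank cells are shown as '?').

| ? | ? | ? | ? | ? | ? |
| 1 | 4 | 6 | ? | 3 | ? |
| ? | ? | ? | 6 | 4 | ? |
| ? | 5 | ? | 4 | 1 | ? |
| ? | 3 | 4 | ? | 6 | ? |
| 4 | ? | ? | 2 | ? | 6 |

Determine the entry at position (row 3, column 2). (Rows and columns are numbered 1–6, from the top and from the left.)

2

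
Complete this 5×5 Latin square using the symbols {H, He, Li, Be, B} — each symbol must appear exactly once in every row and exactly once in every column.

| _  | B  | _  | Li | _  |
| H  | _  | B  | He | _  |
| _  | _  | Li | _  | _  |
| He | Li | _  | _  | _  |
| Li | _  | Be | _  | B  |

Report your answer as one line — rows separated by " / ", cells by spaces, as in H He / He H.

Be B He Li H / H Be B He Li / B H Li Be He / He Li H B Be / Li He Be H B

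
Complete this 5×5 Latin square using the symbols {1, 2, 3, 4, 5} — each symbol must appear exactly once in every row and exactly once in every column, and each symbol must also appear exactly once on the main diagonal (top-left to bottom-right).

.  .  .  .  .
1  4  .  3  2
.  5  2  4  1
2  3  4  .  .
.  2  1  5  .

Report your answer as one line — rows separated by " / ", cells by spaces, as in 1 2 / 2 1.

Cell (r1,c2): row 1 is empty so far; column 2 has {2,3,4,5} → 1.
Cell (r1,c4): row 1 has {1}; column 4 has {3,4,5} → 2.
Cell (r2,c3): row 2 has {1,2,3,4}; column 3 has {1,2,4} → 5.
Cell (r3,c1): row 3 has {1,2,4,5}; column 1 has {1,2} → 3.
Cell (r4,c4): row 4 has {2,3,4}; column 4 has {2,3,4,5}; the diagonal has {2,4} → 1.
Cell (r4,c5): row 4 has {1,2,3,4}; column 5 has {1,2} → 5.
Cell (r5,c1): row 5 has {1,2,5}; column 1 has {1,2,3} → 4.
Cell (r5,c5): row 5 has {1,2,4,5}; column 5 has {1,2,5}; the diagonal has {1,2,4} → 3.
Cell (r1,c1): row 1 has {1,2}; column 1 has {1,2,3,4}; the diagonal has {1,2,3,4} → 5.
Cell (r1,c3): row 1 has {1,2,5}; column 3 has {1,2,4,5} → 3.
Cell (r1,c5): row 1 has {1,2,3,5}; column 5 has {1,2,3,5} → 4.

5 1 3 2 4 / 1 4 5 3 2 / 3 5 2 4 1 / 2 3 4 1 5 / 4 2 1 5 3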